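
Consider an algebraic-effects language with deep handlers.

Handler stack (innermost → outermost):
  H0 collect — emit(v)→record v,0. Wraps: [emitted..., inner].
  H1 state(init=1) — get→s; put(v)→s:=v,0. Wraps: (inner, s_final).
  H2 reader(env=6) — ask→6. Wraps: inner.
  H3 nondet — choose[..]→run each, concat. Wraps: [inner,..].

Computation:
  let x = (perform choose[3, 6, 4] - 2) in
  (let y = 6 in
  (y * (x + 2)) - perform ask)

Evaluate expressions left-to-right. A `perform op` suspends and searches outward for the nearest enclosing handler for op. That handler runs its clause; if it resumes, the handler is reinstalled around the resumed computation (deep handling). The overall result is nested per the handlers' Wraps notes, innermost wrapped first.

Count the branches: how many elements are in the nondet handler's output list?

Evaluation trace:
choose[3, 6, 4] @ H3
  branch[0] choose=3:
    ask @ H2 ⇒ 6
    H0 returns [12]
    H1 returns ([12], 1)
    H2 returns ([12], 1)
    H3 returns [([12], 1)]
  branch[1] choose=6:
    ask @ H2 ⇒ 6
    H0 returns [30]
    H1 returns ([30], 1)
    H2 returns ([30], 1)
    H3 returns [([30], 1)]
  branch[2] choose=4:
    ask @ H2 ⇒ 6
    H0 returns [18]
    H1 returns ([18], 1)
    H2 returns ([18], 1)
    H3 returns [([18], 1)]
= [([12], 1), ([30], 1), ([18], 1)]

Answer: 3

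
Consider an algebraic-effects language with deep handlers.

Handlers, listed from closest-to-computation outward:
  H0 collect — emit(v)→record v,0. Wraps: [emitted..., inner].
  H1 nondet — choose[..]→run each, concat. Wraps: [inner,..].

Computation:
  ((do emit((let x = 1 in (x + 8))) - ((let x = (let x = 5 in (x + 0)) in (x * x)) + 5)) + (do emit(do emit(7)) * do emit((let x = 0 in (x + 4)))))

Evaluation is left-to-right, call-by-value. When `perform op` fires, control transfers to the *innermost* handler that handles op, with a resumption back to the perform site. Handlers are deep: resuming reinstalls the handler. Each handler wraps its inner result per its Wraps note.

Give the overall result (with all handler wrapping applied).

Working:
emit(9) @ H0 ⇒ out+=9
emit(7) @ H0 ⇒ out+=7
emit(0) @ H0 ⇒ out+=0
emit(4) @ H0 ⇒ out+=4
H0 returns [9, 7, 0, 4, -30]
H1 returns [[9, 7, 0, 4, -30]]
= [[9, 7, 0, 4, -30]]

Answer: [[9, 7, 0, 4, -30]]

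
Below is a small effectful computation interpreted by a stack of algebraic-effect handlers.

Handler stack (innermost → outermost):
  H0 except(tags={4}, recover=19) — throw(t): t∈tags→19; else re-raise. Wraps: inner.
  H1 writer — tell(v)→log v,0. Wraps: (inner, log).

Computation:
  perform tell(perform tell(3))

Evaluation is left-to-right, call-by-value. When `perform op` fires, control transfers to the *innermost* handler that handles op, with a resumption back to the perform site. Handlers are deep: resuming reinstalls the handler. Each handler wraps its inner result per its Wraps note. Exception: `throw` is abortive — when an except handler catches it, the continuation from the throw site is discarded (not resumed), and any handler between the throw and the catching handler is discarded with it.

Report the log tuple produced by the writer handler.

Answer: (3, 0)

Evaluation trace:
tell(3) @ H1 ⇒ log+=3
tell(0) @ H1 ⇒ log+=0
H0 returns 0
H1 returns (0, (3, 0))
= (0, (3, 0))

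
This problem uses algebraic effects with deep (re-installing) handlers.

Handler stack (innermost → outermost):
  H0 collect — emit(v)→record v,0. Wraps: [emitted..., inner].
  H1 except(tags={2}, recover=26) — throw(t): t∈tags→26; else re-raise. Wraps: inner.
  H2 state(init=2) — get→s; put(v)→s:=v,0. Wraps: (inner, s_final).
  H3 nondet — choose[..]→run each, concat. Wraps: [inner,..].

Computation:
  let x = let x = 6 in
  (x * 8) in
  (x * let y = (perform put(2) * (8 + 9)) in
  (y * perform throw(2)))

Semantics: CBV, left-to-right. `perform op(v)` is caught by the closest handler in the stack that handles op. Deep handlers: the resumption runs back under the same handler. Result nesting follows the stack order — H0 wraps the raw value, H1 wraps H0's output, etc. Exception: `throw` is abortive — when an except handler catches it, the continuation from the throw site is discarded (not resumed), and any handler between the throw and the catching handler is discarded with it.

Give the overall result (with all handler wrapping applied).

Answer: [(26, 2)]

Working:
put(2) @ H2 ⇒ s:=2
throw(2) @ H1 caught ⇒ 26
H2 returns (26, 2)
H3 returns [(26, 2)]
= [(26, 2)]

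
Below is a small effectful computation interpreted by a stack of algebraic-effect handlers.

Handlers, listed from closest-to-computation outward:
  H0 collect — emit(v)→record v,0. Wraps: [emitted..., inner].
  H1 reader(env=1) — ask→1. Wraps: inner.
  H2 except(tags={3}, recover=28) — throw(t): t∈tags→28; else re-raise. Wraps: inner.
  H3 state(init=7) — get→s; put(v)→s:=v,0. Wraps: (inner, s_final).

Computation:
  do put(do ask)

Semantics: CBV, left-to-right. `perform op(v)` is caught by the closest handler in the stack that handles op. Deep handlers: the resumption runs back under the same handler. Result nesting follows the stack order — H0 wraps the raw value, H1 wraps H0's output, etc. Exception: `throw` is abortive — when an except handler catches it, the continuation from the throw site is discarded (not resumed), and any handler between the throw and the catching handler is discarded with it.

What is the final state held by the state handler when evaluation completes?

Working:
ask @ H1 ⇒ 1
put(1) @ H3 ⇒ s:=1
H0 returns [0]
H1 returns [0]
H2 returns [0]
H3 returns ([0], 1)
= ([0], 1)

Answer: 1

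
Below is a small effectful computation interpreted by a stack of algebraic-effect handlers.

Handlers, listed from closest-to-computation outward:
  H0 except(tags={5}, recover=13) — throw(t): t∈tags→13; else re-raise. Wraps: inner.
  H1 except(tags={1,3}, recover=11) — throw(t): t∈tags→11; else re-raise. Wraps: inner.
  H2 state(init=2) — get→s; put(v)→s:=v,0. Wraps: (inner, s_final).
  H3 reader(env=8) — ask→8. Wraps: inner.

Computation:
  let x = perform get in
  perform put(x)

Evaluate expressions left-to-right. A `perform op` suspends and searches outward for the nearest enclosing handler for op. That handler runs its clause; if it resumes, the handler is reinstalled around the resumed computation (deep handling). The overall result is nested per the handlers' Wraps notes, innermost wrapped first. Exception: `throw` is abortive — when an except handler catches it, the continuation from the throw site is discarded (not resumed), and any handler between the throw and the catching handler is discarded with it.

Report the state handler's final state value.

Evaluation trace:
get @ H2 ⇒ 2
put(2) @ H2 ⇒ s:=2
H0 returns 0
H1 returns 0
H2 returns (0, 2)
H3 returns (0, 2)
= (0, 2)

Answer: 2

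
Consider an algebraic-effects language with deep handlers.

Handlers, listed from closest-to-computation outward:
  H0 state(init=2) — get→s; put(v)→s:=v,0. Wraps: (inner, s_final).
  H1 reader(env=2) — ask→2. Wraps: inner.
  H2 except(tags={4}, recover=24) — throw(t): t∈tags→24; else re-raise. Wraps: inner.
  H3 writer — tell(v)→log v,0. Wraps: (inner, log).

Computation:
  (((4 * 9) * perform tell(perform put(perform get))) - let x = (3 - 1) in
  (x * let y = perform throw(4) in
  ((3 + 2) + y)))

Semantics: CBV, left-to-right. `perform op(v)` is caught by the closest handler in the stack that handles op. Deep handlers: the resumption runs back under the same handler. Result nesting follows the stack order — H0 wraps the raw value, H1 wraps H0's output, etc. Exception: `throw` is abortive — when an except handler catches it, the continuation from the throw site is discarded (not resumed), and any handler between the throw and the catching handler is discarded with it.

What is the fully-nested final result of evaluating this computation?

Step-by-step:
get @ H0 ⇒ 2
put(2) @ H0 ⇒ s:=2
tell(0) @ H3 ⇒ log+=0
throw(4) @ H2 caught ⇒ 24
H3 returns (24, (0))
= (24, (0))

Answer: (24, (0))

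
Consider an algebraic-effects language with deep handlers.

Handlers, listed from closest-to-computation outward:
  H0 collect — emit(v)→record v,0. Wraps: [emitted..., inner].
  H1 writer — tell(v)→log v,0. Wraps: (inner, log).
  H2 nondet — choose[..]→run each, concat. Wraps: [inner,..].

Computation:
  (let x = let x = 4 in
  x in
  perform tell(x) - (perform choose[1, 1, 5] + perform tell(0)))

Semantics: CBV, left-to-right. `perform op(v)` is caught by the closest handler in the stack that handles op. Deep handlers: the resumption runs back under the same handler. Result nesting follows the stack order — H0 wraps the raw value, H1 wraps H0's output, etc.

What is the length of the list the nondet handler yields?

Answer: 3

Evaluation trace:
tell(4) @ H1 ⇒ log+=4
choose[1, 1, 5] @ H2
  branch[0] choose=1:
    tell(0) @ H1 ⇒ log+=0
    H0 returns [-1]
    H1 returns ([-1], (4, 0))
    H2 returns [([-1], (4, 0))]
  branch[1] choose=1:
    tell(0) @ H1 ⇒ log+=0
    H0 returns [-1]
    H1 returns ([-1], (4, 0))
    H2 returns [([-1], (4, 0))]
  branch[2] choose=5:
    tell(0) @ H1 ⇒ log+=0
    H0 returns [-5]
    H1 returns ([-5], (4, 0))
    H2 returns [([-5], (4, 0))]
= [([-1], (4, 0)), ([-1], (4, 0)), ([-5], (4, 0))]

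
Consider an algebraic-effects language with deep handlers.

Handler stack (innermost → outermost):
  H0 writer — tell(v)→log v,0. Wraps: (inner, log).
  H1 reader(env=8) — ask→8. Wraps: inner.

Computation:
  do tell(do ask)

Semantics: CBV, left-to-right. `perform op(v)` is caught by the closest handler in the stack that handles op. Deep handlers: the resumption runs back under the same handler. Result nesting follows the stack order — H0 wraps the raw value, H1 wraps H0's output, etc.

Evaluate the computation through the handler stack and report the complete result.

Answer: (0, (8))

Working:
ask @ H1 ⇒ 8
tell(8) @ H0 ⇒ log+=8
H0 returns (0, (8))
H1 returns (0, (8))
= (0, (8))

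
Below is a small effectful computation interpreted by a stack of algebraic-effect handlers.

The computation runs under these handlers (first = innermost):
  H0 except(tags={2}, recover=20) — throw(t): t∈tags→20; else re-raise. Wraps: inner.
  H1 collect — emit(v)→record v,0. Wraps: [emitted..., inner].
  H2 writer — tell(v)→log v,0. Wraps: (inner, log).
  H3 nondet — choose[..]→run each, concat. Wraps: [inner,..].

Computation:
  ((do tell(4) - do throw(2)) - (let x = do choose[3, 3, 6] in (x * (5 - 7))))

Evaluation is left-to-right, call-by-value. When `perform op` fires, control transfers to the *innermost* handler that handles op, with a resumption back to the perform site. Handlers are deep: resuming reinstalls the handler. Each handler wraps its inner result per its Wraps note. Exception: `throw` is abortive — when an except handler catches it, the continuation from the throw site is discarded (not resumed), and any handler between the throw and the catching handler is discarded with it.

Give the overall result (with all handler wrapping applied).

Answer: [([20], (4))]

Working:
tell(4) @ H2 ⇒ log+=4
throw(2) @ H0 caught ⇒ 20
H1 returns [20]
H2 returns ([20], (4))
H3 returns [([20], (4))]
= [([20], (4))]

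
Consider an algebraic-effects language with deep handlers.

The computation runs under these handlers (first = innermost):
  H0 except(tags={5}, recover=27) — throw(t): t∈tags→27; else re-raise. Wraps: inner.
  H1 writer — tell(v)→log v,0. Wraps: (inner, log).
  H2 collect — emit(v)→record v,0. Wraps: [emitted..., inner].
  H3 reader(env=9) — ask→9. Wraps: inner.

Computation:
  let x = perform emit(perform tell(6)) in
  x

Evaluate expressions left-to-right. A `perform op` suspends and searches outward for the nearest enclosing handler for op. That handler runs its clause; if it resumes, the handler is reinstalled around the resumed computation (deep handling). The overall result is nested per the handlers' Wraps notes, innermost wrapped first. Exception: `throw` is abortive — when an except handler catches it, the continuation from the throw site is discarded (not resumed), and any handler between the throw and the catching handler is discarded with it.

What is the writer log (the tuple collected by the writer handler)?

Working:
tell(6) @ H1 ⇒ log+=6
emit(0) @ H2 ⇒ out+=0
H0 returns 0
H1 returns (0, (6))
H2 returns [0, (0, (6))]
H3 returns [0, (0, (6))]
= [0, (0, (6))]

Answer: (6)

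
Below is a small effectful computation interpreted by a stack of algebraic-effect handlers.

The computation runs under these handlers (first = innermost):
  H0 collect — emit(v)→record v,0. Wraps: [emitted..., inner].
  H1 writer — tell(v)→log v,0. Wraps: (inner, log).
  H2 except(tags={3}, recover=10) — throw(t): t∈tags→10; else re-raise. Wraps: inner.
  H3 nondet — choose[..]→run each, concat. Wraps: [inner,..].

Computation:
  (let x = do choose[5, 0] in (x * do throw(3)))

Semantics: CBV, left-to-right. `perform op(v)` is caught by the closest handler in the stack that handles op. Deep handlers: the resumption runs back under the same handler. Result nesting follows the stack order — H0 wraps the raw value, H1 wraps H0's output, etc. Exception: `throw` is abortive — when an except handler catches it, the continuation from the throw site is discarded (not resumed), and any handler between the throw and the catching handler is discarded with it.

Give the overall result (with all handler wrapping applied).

Step-by-step:
choose[5, 0] @ H3
  branch[0] choose=5:
    throw(3) @ H2 caught ⇒ 10
    H3 returns [10]
  branch[1] choose=0:
    throw(3) @ H2 caught ⇒ 10
    H3 returns [10]
= [10, 10]

Answer: [10, 10]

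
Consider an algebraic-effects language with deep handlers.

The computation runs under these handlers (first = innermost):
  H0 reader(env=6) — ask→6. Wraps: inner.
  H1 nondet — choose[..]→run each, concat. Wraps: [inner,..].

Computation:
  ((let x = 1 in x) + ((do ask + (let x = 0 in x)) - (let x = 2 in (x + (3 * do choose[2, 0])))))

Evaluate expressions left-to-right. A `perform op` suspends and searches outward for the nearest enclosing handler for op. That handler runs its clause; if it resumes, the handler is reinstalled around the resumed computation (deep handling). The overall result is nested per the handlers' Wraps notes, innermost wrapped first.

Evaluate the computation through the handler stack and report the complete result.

Answer: [-1, 5]

Step-by-step:
ask @ H0 ⇒ 6
choose[2, 0] @ H1
  branch[0] choose=2:
    H0 returns -1
    H1 returns [-1]
  branch[1] choose=0:
    H0 returns 5
    H1 returns [5]
= [-1, 5]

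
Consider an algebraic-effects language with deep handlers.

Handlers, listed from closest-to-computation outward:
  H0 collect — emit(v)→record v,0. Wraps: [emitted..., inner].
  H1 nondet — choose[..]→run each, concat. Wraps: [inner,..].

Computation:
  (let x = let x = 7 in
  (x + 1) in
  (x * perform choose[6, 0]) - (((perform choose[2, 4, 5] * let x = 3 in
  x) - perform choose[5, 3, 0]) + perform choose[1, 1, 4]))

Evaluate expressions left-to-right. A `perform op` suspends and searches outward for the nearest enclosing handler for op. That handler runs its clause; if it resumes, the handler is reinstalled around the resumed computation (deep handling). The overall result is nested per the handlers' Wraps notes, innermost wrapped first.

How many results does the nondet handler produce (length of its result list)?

Answer: 54

Working:
choose[6, 0] @ H1
  branch[0] choose=6:
    choose[2, 4, 5] @ H1
      branch[0] choose=2:
        choose[5, 3, 0] @ H1
          branch[0] choose=5:
            choose[1, 1, 4] @ H1
              branch[0] choose=1:
                H0 returns [46]
                H1 returns [[46]]
              branch[1] choose=1:
                H0 returns [46]
                H1 returns [[46]]
              branch[2] choose=4:
                H0 returns [43]
                H1 returns [[43]]
          branch[1] choose=3:
            choose[1, 1, 4] @ H1
              branch[0] choose=1:
                H0 returns [44]
                H1 returns [[44]]
              branch[1] choose=1:
                H0 returns [44]
                H1 returns [[44]]
              branch[2] choose=4:
                H0 returns [41]
                H1 returns [[41]]
          branch[2] choose=0:
            choose[1, 1, 4] @ H1
              branch[0] choose=1:
                H0 returns [41]
                H1 returns [[41]]
              branch[1] choose=1:
                H0 returns [41]
                H1 returns [[41]]
              branch[2] choose=4:
                H0 returns [38]
                H1 returns [[38]]
      branch[1] choose=4:
        choose[5, 3, 0] @ H1
          branch[0] choose=5:
            choose[1, 1, 4] @ H1
              branch[0] choose=1:
                H0 returns [40]
                H1 returns [[40]]
              branch[1] choose=1:
                H0 returns [40]
                H1 returns [[40]]
              branch[2] choose=4:
                H0 returns [37]
                H1 returns [[37]]
          branch[1] choose=3:
            choose[1, 1, 4] @ H1
              branch[0] choose=1:
                H0 returns [38]
                H1 returns [[38]]
              branch[1] choose=1:
                H0 returns [38]
                H1 returns [[38]]
              branch[2] choose=4:
                H0 returns [35]
                H1 returns [[35]]
          branch[2] choose=0:
            choose[1, 1, 4] @ H1
              branch[0] choose=1:
                H0 returns [35]
                H1 returns [[35]]
              branch[1] choose=1:
                H0 returns [35]
                H1 returns [[35]]
              branch[2] choose=4:
                H0 returns [32]
                H1 returns [[32]]
      branch[2] choose=5:
        choose[5, 3, 0] @ H1
          branch[0] choose=5:
            choose[1, 1, 4] @ H1
              branch[0] choose=1:
                H0 returns [37]
                H1 returns [[37]]
              branch[1] choose=1:
                H0 returns [37]
                H1 returns [[37]]
              branch[2] choose=4:
                H0 returns [34]
                H1 returns [[34]]
          branch[1] choose=3:
            choose[1, 1, 4] @ H1
              branch[0] choose=1:
                H0 returns [35]
                H1 returns [[35]]
              branch[1] choose=1:
                H0 returns [35]
                H1 returns [[35]]
              branch[2] choose=4:
                H0 returns [32]
                H1 returns [[32]]
          branch[2] choose=0:
            choose[1, 1, 4] @ H1
              branch[0] choose=1:
                H0 returns [32]
                H1 returns [[32]]
              branch[1] choose=1:
                H0 returns [32]
                H1 returns [[32]]
              branch[2] choose=4:
                H0 returns [29]
                H1 returns [[29]]
  branch[1] choose=0:
    choose[2, 4, 5] @ H1
      branch[0] choose=2:
        choose[5, 3, 0] @ H1
          branch[0] choose=5:
            choose[1, 1, 4] @ H1
              branch[0] choose=1:
                H0 returns [-2]
                H1 returns [[-2]]
              branch[1] choose=1:
                H0 returns [-2]
                H1 returns [[-2]]
              branch[2] choose=4:
                H0 returns [-5]
                H1 returns [[-5]]
          branch[1] choose=3:
            choose[1, 1, 4] @ H1
              branch[0] choose=1:
                H0 returns [-4]
                H1 returns [[-4]]
              branch[1] choose=1:
                H0 returns [-4]
                H1 returns [[-4]]
              branch[2] choose=4:
                H0 returns [-7]
                H1 returns [[-7]]
          branch[2] choose=0:
            choose[1, 1, 4] @ H1
              branch[0] choose=1:
                H0 returns [-7]
                H1 returns [[-7]]
              branch[1] choose=1:
                H0 returns [-7]
                H1 returns [[-7]]
              branch[2] choose=4:
                H0 returns [-10]
                H1 returns [[-10]]
      branch[1] choose=4:
        choose[5, 3, 0] @ H1
          branch[0] choose=5:
            choose[1, 1, 4] @ H1
              branch[0] choose=1:
                H0 returns [-8]
                H1 returns [[-8]]
              branch[1] choose=1:
                H0 returns [-8]
                H1 returns [[-8]]
              branch[2] choose=4:
                H0 returns [-11]
                H1 returns [[-11]]
          branch[1] choose=3:
            choose[1, 1, 4] @ H1
              branch[0] choose=1:
                H0 returns [-10]
                H1 returns [[-10]]
              branch[1] choose=1:
                H0 returns [-10]
                H1 returns [[-10]]
              branch[2] choose=4:
                H0 returns [-13]
                H1 returns [[-13]]
          branch[2] choose=0:
            choose[1, 1, 4] @ H1
              branch[0] choose=1:
                H0 returns [-13]
                H1 returns [[-13]]
              branch[1] choose=1:
                H0 returns [-13]
                H1 returns [[-13]]
              branch[2] choose=4:
                H0 returns [-16]
                H1 returns [[-16]]
      branch[2] choose=5:
        choose[5, 3, 0] @ H1
          branch[0] choose=5:
            choose[1, 1, 4] @ H1
              branch[0] choose=1:
                H0 returns [-11]
                H1 returns [[-11]]
              branch[1] choose=1:
                H0 returns [-11]
                H1 returns [[-11]]
              branch[2] choose=4:
                H0 returns [-14]
                H1 returns [[-14]]
          branch[1] choose=3:
            choose[1, 1, 4] @ H1
              branch[0] choose=1:
                H0 returns [-13]
                H1 returns [[-13]]
              branch[1] choose=1:
                H0 returns [-13]
                H1 returns [[-13]]
              branch[2] choose=4:
                H0 returns [-16]
                H1 returns [[-16]]
          branch[2] choose=0:
            choose[1, 1, 4] @ H1
              branch[0] choose=1:
                H0 returns [-16]
                H1 returns [[-16]]
              branch[1] choose=1:
                H0 returns [-16]
                H1 returns [[-16]]
              branch[2] choose=4:
                H0 returns [-19]
                H1 returns [[-19]]
= [[46], [46], [43], [44], [44], [41], [41], [41], [38], [40], [40], [37], [38], [38], [35], [35], [35], [32], [37], [37], [34], [35], [35], [32], [32], [32], [29], [-2], [-2], [-5], [-4], [-4], [-7], [-7], [-7], [-10], [-8], [-8], [-11], [-10], [-10], [-13], [-13], [-13], [-16], [-11], [-11], [-14], [-13], [-13], [-16], [-16], [-16], [-19]]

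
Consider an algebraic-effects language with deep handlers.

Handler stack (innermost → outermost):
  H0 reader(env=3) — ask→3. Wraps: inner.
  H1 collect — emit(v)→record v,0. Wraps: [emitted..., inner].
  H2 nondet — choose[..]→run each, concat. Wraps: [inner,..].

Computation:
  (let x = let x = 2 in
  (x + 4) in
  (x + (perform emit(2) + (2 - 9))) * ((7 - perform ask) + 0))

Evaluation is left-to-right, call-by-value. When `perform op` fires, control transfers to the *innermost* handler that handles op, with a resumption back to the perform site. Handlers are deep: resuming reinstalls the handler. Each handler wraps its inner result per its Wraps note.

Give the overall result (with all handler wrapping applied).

Step-by-step:
emit(2) @ H1 ⇒ out+=2
ask @ H0 ⇒ 3
H0 returns -4
H1 returns [2, -4]
H2 returns [[2, -4]]
= [[2, -4]]

Answer: [[2, -4]]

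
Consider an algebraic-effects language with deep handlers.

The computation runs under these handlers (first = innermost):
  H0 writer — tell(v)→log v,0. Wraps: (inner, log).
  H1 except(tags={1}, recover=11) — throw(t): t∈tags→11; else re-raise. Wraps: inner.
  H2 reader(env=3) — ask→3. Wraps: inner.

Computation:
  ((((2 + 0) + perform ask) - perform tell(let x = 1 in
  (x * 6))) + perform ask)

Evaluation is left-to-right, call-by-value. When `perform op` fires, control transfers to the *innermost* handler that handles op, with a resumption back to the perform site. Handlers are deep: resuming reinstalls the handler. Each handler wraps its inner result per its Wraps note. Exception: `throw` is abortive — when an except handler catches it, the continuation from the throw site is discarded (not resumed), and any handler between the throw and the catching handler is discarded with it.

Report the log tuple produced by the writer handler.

Working:
ask @ H2 ⇒ 3
tell(6) @ H0 ⇒ log+=6
ask @ H2 ⇒ 3
H0 returns (8, (6))
H1 returns (8, (6))
H2 returns (8, (6))
= (8, (6))

Answer: (6)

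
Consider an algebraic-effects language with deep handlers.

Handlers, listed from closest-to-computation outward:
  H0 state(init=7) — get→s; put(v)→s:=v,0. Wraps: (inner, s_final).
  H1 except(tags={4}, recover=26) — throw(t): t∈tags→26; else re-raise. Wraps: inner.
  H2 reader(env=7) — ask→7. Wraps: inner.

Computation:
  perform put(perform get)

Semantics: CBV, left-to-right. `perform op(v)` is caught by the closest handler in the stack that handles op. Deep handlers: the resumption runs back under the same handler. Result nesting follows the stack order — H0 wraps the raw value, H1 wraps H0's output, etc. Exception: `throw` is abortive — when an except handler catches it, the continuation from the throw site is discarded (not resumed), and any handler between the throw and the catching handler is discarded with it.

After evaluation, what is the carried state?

Step-by-step:
get @ H0 ⇒ 7
put(7) @ H0 ⇒ s:=7
H0 returns (0, 7)
H1 returns (0, 7)
H2 returns (0, 7)
= (0, 7)

Answer: 7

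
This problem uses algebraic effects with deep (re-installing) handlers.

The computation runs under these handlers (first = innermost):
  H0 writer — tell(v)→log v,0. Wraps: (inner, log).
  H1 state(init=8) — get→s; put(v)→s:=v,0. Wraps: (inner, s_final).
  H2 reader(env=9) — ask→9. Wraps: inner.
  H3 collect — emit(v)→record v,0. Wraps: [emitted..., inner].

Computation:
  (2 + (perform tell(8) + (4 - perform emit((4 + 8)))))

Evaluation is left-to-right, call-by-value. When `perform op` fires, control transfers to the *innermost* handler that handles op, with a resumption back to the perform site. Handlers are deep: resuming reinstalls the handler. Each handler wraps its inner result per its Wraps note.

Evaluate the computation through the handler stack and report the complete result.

Evaluation trace:
tell(8) @ H0 ⇒ log+=8
emit(12) @ H3 ⇒ out+=12
H0 returns (6, (8))
H1 returns ((6, (8)), 8)
H2 returns ((6, (8)), 8)
H3 returns [12, ((6, (8)), 8)]
= [12, ((6, (8)), 8)]

Answer: [12, ((6, (8)), 8)]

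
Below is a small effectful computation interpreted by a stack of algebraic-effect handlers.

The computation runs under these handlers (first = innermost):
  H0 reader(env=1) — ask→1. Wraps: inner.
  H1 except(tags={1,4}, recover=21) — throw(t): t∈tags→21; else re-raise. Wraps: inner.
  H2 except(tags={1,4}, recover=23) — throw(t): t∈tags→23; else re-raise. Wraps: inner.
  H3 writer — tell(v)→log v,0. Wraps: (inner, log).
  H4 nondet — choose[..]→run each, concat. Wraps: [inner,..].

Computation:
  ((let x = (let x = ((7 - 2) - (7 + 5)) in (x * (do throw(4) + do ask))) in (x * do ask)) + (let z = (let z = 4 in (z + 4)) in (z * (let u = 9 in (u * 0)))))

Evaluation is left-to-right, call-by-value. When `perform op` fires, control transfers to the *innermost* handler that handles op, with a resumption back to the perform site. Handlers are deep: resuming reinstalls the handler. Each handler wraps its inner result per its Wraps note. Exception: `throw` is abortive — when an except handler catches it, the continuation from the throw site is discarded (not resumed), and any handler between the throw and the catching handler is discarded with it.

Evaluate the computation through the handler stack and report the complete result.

Working:
throw(4) @ H1 caught ⇒ 21
H2 returns 21
H3 returns (21, ())
H4 returns [(21, ())]
= [(21, ())]

Answer: [(21, ())]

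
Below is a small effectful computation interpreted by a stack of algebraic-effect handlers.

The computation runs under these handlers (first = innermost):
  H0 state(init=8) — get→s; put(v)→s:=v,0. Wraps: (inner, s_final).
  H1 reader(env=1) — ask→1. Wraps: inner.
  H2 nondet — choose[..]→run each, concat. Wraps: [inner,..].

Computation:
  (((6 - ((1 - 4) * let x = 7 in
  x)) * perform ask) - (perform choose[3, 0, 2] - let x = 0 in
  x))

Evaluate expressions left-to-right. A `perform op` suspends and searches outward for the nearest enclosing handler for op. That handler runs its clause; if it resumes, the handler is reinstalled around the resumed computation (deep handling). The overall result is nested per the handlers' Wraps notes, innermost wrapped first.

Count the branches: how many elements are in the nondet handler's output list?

Answer: 3

Step-by-step:
ask @ H1 ⇒ 1
choose[3, 0, 2] @ H2
  branch[0] choose=3:
    H0 returns (24, 8)
    H1 returns (24, 8)
    H2 returns [(24, 8)]
  branch[1] choose=0:
    H0 returns (27, 8)
    H1 returns (27, 8)
    H2 returns [(27, 8)]
  branch[2] choose=2:
    H0 returns (25, 8)
    H1 returns (25, 8)
    H2 returns [(25, 8)]
= [(24, 8), (27, 8), (25, 8)]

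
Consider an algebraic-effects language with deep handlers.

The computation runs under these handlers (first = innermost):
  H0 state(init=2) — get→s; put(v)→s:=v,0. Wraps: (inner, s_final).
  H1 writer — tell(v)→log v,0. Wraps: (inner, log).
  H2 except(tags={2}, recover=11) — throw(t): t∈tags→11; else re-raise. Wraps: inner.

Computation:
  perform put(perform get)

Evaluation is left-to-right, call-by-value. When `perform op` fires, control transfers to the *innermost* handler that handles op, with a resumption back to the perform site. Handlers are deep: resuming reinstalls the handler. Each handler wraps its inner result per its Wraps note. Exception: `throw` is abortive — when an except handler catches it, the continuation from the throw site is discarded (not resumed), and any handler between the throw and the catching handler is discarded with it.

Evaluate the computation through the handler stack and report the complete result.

Answer: ((0, 2), ())

Step-by-step:
get @ H0 ⇒ 2
put(2) @ H0 ⇒ s:=2
H0 returns (0, 2)
H1 returns ((0, 2), ())
H2 returns ((0, 2), ())
= ((0, 2), ())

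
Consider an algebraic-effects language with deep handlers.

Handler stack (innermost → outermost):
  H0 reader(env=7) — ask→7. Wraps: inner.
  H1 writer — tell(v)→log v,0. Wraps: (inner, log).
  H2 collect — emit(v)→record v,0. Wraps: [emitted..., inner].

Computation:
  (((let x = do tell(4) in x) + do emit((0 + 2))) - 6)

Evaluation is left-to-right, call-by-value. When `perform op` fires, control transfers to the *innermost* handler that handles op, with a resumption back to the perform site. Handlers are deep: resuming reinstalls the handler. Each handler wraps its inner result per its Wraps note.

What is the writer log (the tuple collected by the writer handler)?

Working:
tell(4) @ H1 ⇒ log+=4
emit(2) @ H2 ⇒ out+=2
H0 returns -6
H1 returns (-6, (4))
H2 returns [2, (-6, (4))]
= [2, (-6, (4))]

Answer: (4)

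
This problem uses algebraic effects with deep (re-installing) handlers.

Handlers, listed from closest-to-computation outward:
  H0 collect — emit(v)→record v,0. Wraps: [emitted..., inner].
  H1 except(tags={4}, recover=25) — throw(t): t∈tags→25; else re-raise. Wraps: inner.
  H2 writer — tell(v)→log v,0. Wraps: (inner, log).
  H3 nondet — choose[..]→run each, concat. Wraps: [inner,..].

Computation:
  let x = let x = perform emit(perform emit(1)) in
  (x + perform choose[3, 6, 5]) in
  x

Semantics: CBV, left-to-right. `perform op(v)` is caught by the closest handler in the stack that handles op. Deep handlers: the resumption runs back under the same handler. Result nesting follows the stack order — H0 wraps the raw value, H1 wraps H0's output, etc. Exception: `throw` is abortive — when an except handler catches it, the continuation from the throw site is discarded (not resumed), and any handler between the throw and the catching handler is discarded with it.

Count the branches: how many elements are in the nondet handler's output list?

Step-by-step:
emit(1) @ H0 ⇒ out+=1
emit(0) @ H0 ⇒ out+=0
choose[3, 6, 5] @ H3
  branch[0] choose=3:
    H0 returns [1, 0, 3]
    H1 returns [1, 0, 3]
    H2 returns ([1, 0, 3], ())
    H3 returns [([1, 0, 3], ())]
  branch[1] choose=6:
    H0 returns [1, 0, 6]
    H1 returns [1, 0, 6]
    H2 returns ([1, 0, 6], ())
    H3 returns [([1, 0, 6], ())]
  branch[2] choose=5:
    H0 returns [1, 0, 5]
    H1 returns [1, 0, 5]
    H2 returns ([1, 0, 5], ())
    H3 returns [([1, 0, 5], ())]
= [([1, 0, 3], ()), ([1, 0, 6], ()), ([1, 0, 5], ())]

Answer: 3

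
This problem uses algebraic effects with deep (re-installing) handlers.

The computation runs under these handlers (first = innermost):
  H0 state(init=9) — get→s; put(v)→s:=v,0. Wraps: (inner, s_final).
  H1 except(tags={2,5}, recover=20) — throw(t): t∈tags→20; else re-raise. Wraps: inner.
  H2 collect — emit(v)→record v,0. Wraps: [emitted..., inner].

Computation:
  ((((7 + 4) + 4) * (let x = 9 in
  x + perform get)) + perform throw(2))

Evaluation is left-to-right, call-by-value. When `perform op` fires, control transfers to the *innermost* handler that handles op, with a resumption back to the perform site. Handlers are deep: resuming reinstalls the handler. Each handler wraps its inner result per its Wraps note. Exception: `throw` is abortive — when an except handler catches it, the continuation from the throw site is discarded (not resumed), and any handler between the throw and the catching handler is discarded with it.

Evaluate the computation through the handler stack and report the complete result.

Answer: [20]

Evaluation trace:
get @ H0 ⇒ 9
throw(2) @ H1 caught ⇒ 20
H2 returns [20]
= [20]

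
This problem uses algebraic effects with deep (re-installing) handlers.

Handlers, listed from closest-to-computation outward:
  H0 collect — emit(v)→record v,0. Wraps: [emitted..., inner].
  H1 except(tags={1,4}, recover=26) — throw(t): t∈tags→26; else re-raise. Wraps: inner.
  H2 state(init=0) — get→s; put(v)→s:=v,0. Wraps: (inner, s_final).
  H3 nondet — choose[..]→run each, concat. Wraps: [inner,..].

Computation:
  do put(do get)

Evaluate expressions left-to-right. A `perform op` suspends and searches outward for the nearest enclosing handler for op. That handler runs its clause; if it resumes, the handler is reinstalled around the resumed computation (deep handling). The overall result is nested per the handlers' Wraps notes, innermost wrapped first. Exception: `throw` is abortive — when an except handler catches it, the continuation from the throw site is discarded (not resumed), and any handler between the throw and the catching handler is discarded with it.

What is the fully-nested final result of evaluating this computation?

Working:
get @ H2 ⇒ 0
put(0) @ H2 ⇒ s:=0
H0 returns [0]
H1 returns [0]
H2 returns ([0], 0)
H3 returns [([0], 0)]
= [([0], 0)]

Answer: [([0], 0)]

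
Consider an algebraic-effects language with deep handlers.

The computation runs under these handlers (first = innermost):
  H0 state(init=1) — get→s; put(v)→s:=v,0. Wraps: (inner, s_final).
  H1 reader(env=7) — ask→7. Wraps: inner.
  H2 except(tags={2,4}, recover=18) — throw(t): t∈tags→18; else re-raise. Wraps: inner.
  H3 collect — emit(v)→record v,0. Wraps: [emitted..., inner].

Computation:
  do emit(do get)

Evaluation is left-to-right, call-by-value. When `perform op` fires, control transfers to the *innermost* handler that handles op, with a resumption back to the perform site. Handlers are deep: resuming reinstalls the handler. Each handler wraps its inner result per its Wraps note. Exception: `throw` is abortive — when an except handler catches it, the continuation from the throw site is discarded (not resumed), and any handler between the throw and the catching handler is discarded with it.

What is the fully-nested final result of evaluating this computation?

Answer: [1, (0, 1)]

Working:
get @ H0 ⇒ 1
emit(1) @ H3 ⇒ out+=1
H0 returns (0, 1)
H1 returns (0, 1)
H2 returns (0, 1)
H3 returns [1, (0, 1)]
= [1, (0, 1)]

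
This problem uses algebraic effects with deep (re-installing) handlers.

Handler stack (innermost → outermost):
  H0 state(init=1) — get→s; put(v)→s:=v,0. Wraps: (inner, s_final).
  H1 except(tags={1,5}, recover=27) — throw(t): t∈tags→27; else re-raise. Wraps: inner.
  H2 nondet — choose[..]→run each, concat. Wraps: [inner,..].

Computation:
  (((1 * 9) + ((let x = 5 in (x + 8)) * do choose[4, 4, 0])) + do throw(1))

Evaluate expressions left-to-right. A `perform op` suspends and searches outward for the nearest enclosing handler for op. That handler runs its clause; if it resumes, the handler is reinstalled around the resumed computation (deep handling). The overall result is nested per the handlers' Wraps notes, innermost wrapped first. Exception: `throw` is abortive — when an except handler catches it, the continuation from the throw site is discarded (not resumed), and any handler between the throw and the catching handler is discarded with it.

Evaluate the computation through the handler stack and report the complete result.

Working:
choose[4, 4, 0] @ H2
  branch[0] choose=4:
    throw(1) @ H1 caught ⇒ 27
    H2 returns [27]
  branch[1] choose=4:
    throw(1) @ H1 caught ⇒ 27
    H2 returns [27]
  branch[2] choose=0:
    throw(1) @ H1 caught ⇒ 27
    H2 returns [27]
= [27, 27, 27]

Answer: [27, 27, 27]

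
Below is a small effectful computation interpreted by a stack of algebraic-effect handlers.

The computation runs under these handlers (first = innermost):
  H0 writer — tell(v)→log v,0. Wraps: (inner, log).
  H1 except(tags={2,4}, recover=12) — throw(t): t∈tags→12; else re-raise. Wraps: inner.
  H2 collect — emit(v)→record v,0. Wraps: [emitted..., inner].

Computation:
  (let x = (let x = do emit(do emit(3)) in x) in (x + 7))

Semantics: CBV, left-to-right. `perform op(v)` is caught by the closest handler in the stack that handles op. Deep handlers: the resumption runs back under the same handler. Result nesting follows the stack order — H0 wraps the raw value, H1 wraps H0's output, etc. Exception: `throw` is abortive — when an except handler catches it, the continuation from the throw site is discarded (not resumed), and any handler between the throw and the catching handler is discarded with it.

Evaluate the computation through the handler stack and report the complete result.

Step-by-step:
emit(3) @ H2 ⇒ out+=3
emit(0) @ H2 ⇒ out+=0
H0 returns (7, ())
H1 returns (7, ())
H2 returns [3, 0, (7, ())]
= [3, 0, (7, ())]

Answer: [3, 0, (7, ())]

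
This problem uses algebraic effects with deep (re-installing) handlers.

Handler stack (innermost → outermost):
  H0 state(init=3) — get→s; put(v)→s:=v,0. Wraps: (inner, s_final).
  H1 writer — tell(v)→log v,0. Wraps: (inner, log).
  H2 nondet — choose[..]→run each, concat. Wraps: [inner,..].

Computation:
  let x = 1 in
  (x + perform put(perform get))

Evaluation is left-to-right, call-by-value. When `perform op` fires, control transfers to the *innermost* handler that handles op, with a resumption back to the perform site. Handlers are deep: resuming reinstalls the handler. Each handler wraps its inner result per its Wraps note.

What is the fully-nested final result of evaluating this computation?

Step-by-step:
get @ H0 ⇒ 3
put(3) @ H0 ⇒ s:=3
H0 returns (1, 3)
H1 returns ((1, 3), ())
H2 returns [((1, 3), ())]
= [((1, 3), ())]

Answer: [((1, 3), ())]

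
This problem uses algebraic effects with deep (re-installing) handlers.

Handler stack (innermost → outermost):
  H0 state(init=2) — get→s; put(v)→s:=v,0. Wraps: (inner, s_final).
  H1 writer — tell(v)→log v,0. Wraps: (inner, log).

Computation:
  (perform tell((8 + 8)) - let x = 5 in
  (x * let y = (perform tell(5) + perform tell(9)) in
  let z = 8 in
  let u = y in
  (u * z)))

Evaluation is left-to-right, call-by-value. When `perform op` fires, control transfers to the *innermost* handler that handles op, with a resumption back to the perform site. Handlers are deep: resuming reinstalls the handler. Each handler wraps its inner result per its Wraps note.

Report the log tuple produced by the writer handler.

Answer: (16, 5, 9)

Working:
tell(16) @ H1 ⇒ log+=16
tell(5) @ H1 ⇒ log+=5
tell(9) @ H1 ⇒ log+=9
H0 returns (0, 2)
H1 returns ((0, 2), (16, 5, 9))
= ((0, 2), (16, 5, 9))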